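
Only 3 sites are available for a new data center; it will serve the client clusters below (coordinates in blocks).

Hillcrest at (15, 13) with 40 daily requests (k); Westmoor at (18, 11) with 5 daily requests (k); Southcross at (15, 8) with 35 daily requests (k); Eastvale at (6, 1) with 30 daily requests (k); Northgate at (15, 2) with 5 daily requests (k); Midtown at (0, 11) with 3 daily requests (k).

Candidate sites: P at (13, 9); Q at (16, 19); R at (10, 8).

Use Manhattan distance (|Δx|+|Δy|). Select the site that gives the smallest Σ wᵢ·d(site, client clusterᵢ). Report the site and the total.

Total weighted distance at each candidate:
  P (13, 9): total = 920
  Q (16, 19): total = 1752
  R (10, 8): total = 1054
Minimum is at P with total 920 blocks.

P, total 920 blocks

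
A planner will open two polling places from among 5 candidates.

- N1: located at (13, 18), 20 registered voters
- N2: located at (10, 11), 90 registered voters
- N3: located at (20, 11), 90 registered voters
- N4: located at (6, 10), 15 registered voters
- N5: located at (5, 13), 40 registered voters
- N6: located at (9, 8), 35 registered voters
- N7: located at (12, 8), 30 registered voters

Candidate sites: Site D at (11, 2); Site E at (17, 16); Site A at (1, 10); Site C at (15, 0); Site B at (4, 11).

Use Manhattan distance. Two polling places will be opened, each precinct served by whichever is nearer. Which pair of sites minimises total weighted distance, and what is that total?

Evaluate every pair (each demand assigned to the nearer of the two):
  {Site E, Site B}: total = 2155
  {Site E, Site A}: total = 2835
  {Site D, Site B}: total = 2955
  {Site D, Site E}: total = 3025
  {Site A, Site B}: total = 3075
  {Site C, Site B}: total = 3075
  {Site E, Site C}: total = 3595
  {Site D, Site A}: total = 3725
  {Site A, Site C}: total = 3775
  {Site D, Site C}: total = 4065
Best pair: {Site E, Site B} with total 2155.

{Site E, Site B}, total 2155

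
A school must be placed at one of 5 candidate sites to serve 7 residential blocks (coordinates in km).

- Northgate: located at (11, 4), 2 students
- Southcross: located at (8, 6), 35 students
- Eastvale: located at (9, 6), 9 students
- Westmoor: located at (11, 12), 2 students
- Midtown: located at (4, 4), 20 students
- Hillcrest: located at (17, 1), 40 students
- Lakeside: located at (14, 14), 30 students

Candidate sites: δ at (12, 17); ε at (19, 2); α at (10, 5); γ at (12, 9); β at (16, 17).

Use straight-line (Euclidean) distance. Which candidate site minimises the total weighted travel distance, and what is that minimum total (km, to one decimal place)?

Total weighted distance at each candidate:
  δ (12, 17): total = 1632.5
  ε (19, 2): total = 1330.8
  α (10, 5): total = 847.6
  γ (12, 9): total = 957.3
  β (16, 17): total = 1738.6
Minimum is at α with total 847.6 km.

α, total 847.6 km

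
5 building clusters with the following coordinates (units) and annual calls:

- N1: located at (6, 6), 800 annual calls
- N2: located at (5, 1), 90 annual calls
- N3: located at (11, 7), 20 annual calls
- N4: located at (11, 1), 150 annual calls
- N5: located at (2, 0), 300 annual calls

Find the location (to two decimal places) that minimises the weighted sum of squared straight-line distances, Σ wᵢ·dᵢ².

(5.68, 3.81)

The minimiser of Σwᵢ‖p−pᵢ‖² is the weighted centroid p* = (Σwᵢpᵢ)/(Σwᵢ).
Σwᵢ = 1360.
Σwᵢxᵢ = 800·6 + 90·5 + 20·11 + 150·11 + 300·2 = 7720.
Σwᵢyᵢ = 800·6 + 90·1 + 20·7 + 150·1 + 300·0 = 5180.
x* = 7720/1360 = 5.68, y* = 5180/1360 = 3.81.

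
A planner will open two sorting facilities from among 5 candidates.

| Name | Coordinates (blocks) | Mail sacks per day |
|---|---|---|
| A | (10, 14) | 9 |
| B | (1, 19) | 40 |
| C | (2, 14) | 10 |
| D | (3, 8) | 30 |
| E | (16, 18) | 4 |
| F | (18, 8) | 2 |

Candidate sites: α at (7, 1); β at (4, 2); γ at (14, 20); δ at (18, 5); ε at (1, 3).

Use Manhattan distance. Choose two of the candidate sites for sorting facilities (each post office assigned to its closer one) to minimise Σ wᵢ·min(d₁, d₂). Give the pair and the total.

{γ, ε}, total 1028

Evaluate every pair (each demand assigned to the nearer of the two):
  {γ, ε}: total = 1028
  {β, γ}: total = 1048
  {δ, ε}: total = 1189
  {α, γ}: total = 1208
  {α, ε}: total = 1254
  {β, ε}: total = 1284
  {β, δ}: total = 1369
  {γ, δ}: total = 1392
  {α, β}: total = 1434
  {α, δ}: total = 1680
Best pair: {γ, ε} with total 1028.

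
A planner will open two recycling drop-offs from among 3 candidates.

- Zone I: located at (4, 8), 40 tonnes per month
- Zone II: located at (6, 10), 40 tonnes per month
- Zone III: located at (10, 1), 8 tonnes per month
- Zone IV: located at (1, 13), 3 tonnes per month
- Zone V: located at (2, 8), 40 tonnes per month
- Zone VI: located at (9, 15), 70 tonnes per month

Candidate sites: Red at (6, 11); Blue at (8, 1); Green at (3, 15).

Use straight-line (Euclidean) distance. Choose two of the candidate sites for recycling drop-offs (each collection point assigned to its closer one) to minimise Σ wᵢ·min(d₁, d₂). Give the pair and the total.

{Red, Blue}, total 766.4

Evaluate every pair (each demand assigned to the nearer of the two):
  {Red, Blue}: total = 766.4
  {Red, Green}: total = 828.9
  {Blue, Green}: total = 1243.4
Best pair: {Red, Blue} with total 766.4.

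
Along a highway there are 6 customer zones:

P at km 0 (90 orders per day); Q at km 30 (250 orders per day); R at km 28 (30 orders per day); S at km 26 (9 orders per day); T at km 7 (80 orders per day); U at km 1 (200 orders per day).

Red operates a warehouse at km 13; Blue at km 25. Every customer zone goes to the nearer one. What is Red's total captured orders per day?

The indifferent point is the midpoint (13+25)/2 = 19; customer zones left of it (closer to Red at 13) go to Red, those right go to Blue.
  P at 0 (w=90) → Red
  U at 1 (w=200) → Red
  T at 7 (w=80) → Red
  S at 26 (w=9) → Blue
  R at 28 (w=30) → Blue
  Q at 30 (w=250) → Blue
Red captures 370; Blue captures 289.

370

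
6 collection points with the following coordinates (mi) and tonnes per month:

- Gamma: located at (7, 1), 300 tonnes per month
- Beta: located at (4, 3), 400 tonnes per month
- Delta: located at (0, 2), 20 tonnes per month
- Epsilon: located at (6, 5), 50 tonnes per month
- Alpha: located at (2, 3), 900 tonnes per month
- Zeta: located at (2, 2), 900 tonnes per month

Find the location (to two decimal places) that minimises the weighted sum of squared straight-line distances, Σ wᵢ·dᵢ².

The minimiser of Σwᵢ‖p−pᵢ‖² is the weighted centroid p* = (Σwᵢpᵢ)/(Σwᵢ).
Σwᵢ = 2570.
Σwᵢxᵢ = 300·7 + 400·4 + 20·0 + 50·6 + 900·2 + 900·2 = 7600.
Σwᵢyᵢ = 300·1 + 400·3 + 20·2 + 50·5 + 900·3 + 900·2 = 6290.
x* = 7600/2570 = 2.96, y* = 6290/2570 = 2.45.

(2.96, 2.45)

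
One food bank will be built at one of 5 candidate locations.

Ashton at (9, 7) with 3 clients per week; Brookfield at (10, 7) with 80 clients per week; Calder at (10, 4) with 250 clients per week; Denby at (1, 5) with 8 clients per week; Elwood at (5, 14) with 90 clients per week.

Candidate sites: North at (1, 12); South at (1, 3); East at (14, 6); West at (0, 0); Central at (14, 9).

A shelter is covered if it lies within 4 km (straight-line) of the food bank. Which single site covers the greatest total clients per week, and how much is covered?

South, covering 8

Coverage radius r = 4 km; a point is covered iff (Δx)²+(Δy)² ≤ 4² = 16.
  North (1, 12): covers {none} → 0
  South (1, 3): covers {Denby} → 8
  East (14, 6): covers {none} → 0
  West (0, 0): covers {none} → 0
  Central (14, 9): covers {none} → 0
Maximum coverage at South: 8 clients per week.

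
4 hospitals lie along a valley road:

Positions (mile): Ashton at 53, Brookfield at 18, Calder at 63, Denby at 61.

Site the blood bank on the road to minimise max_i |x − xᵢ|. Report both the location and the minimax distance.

The 1-center on a line is the midpoint of the two extreme points: leftmost at 18, rightmost at 63.
Optimal location = (18 + 63)/2 = 40.5; maximum distance = (63 − 18)/2 = 22.5.

location 40.5, max distance 22.5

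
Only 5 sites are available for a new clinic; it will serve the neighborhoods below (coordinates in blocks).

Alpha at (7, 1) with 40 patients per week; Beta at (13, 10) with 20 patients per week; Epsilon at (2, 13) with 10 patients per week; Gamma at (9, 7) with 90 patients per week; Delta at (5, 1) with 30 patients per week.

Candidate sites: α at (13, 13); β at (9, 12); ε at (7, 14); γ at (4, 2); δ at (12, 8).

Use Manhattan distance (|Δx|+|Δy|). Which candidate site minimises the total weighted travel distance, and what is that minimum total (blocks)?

δ, total 1470 blocks

Total weighted distance at each candidate:
  α (13, 13): total = 2390
  β (9, 12): total = 1620
  ε (7, 14): total = 2040
  γ (4, 2): total = 1590
  δ (12, 8): total = 1470
Minimum is at δ with total 1470 blocks.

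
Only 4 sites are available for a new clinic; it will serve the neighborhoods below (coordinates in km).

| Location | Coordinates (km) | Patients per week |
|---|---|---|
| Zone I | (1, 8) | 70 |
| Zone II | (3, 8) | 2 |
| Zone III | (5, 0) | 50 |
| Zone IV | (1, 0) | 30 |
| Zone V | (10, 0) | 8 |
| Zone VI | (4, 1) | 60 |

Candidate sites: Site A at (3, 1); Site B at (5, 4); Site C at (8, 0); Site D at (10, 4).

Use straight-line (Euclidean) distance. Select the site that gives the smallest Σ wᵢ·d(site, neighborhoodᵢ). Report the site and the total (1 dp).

Total weighted distance at each candidate:
  Site A (3, 1): total = 819.1
  Site B (5, 4): total = 1015.6
  Site C (8, 0): total = 1386.4
  Site D (10, 4): total = 1755.7
Minimum is at Site A with total 819.1 km.

Site A, total 819.1 km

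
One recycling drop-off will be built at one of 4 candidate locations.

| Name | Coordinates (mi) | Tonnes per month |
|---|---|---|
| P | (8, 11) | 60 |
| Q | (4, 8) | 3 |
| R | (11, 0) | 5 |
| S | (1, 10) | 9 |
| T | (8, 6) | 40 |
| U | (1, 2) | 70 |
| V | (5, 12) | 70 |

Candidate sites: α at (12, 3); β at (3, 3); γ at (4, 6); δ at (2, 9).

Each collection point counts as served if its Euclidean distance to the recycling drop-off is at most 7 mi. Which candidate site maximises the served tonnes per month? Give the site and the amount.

γ, covering 252

Coverage radius r = 7 mi; a point is covered iff (Δx)²+(Δy)² ≤ 7² = 49.
  α (12, 3): covers {R, T} → 45
  β (3, 3): covers {Q, T, U} → 113
  γ (4, 6): covers {P, Q, S, T, U, V} → 252
  δ (2, 9): covers {P, Q, S, T, V} → 182
Maximum coverage at γ: 252 tonnes per month.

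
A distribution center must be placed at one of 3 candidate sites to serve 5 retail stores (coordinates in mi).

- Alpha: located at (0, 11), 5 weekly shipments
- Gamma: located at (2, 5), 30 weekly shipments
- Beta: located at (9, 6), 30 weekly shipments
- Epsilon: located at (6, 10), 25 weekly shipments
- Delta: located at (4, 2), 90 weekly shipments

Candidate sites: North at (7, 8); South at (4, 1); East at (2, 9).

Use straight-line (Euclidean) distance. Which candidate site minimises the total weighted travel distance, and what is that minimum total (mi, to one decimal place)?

South, total 720.6 mi

Total weighted distance at each candidate:
  North (7, 8): total = 957.5
  South (4, 1): total = 720.6
  East (2, 9): total = 1120.9
Minimum is at South with total 720.6 mi.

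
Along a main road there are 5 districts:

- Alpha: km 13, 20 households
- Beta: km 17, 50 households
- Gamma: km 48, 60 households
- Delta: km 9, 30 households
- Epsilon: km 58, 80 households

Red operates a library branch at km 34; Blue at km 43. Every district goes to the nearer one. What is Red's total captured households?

The indifferent point is the midpoint (34+43)/2 = 38.5; districts left of it (closer to Red at 34) go to Red, those right go to Blue.
  Delta at 9 (w=30) → Red
  Alpha at 13 (w=20) → Red
  Beta at 17 (w=50) → Red
  Gamma at 48 (w=60) → Blue
  Epsilon at 58 (w=80) → Blue
Red captures 100; Blue captures 140.

100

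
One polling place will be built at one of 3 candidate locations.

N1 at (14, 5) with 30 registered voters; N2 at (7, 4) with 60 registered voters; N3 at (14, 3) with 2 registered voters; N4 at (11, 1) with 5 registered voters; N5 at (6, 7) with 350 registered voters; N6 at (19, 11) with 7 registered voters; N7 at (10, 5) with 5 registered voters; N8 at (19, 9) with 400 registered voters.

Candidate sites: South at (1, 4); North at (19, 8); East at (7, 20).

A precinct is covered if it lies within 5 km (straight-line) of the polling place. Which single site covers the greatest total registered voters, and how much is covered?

North, covering 407

Coverage radius r = 5 km; a point is covered iff (Δx)²+(Δy)² ≤ 5² = 25.
  South (1, 4): covers {none} → 0
  North (19, 8): covers {N6, N8} → 407
  East (7, 20): covers {none} → 0
Maximum coverage at North: 407 registered voters.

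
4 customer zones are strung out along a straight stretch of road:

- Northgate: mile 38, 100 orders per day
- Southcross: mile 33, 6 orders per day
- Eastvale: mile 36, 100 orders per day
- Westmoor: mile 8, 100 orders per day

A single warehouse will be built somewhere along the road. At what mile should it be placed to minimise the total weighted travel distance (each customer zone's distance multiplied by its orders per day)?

For a sum of weighted absolute distances on a line, the optimum is the weighted median (not the mean). Total weight W = 306; half-weight = 153.
Sort by position and accumulate weight:
  mile 8 (Westmoor, w=100) → cum 100
  mile 33 (Southcross, w=6) → cum 106
  mile 36 (Eastvale, w=100) → cum 206  ≥ 153 → median here
  mile 38 (Northgate, w=100) → cum 306
Optimal location: mile 36.

x = 36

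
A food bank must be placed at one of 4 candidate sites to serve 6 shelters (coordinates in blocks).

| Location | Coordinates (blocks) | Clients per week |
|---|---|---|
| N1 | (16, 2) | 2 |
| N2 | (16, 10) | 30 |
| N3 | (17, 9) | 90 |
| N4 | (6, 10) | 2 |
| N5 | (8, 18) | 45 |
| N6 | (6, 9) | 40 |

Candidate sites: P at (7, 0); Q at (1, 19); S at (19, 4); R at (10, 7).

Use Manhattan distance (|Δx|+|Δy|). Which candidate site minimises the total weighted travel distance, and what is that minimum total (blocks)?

R, total 1941 blocks

Total weighted distance at each candidate:
  P (7, 0): total = 3579
  Q (1, 19): total = 4112
  S (19, 4): total = 2793
  R (10, 7): total = 1941
Minimum is at R with total 1941 blocks.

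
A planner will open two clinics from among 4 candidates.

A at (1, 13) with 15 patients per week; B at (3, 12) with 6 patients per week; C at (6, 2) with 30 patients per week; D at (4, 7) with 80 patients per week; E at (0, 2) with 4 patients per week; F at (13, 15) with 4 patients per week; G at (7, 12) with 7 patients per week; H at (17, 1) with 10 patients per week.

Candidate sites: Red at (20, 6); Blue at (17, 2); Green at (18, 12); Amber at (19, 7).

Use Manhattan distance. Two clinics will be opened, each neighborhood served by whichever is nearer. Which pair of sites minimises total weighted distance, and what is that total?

{Blue, Amber}, total 2269

Evaluate every pair (each demand assigned to the nearer of the two):
  {Blue, Amber}: total = 2269
  {Blue, Green}: total = 2317
  {Green, Amber}: total = 2385
  {Red, Blue}: total = 2493
  {Red, Green}: total = 2545
  {Red, Amber}: total = 2577
Best pair: {Blue, Amber} with total 2269.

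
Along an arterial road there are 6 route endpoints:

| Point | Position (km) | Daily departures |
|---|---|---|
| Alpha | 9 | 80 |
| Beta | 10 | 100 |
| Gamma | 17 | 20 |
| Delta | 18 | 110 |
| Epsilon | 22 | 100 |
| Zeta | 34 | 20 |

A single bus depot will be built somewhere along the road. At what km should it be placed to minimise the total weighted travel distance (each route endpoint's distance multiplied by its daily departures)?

x = 18

For a sum of weighted absolute distances on a line, the optimum is the weighted median (not the mean). Total weight W = 430; half-weight = 215.
Sort by position and accumulate weight:
  km 9 (Alpha, w=80) → cum 80
  km 10 (Beta, w=100) → cum 180
  km 17 (Gamma, w=20) → cum 200
  km 18 (Delta, w=110) → cum 310  ≥ 215 → median here
  km 22 (Epsilon, w=100) → cum 410
  km 34 (Zeta, w=20) → cum 430
Optimal location: km 18.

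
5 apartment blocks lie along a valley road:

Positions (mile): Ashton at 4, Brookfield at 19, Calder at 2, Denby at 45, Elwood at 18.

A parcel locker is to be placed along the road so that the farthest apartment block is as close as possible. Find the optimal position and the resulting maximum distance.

location 23.5, max distance 21.5

The 1-center on a line is the midpoint of the two extreme points: leftmost at 2, rightmost at 45.
Optimal location = (2 + 45)/2 = 23.5; maximum distance = (45 − 2)/2 = 21.5.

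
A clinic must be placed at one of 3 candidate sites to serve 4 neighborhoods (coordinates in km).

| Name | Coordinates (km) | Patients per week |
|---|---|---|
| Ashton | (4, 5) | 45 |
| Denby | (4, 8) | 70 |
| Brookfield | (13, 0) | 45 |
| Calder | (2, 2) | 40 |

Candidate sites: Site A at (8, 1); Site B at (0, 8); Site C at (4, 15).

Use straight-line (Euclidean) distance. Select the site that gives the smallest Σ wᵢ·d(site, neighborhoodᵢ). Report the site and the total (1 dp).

Total weighted distance at each candidate:
  Site A (8, 1): total = 1291.7
  Site B (0, 8): total = 1444.9
  Site C (4, 15): total = 2253.3
Minimum is at Site A with total 1291.7 km.

Site A, total 1291.7 km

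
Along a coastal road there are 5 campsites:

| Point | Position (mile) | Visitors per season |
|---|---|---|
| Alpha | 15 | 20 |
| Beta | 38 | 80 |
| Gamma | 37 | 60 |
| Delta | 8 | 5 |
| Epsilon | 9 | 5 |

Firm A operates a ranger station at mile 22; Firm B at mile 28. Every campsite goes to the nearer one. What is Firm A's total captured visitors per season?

30

The indifferent point is the midpoint (22+28)/2 = 25; campsites left of it (closer to Firm A at 22) go to Firm A, those right go to Firm B.
  Delta at 8 (w=5) → Firm A
  Epsilon at 9 (w=5) → Firm A
  Alpha at 15 (w=20) → Firm A
  Gamma at 37 (w=60) → Firm B
  Beta at 38 (w=80) → Firm B
Firm A captures 30; Firm B captures 140.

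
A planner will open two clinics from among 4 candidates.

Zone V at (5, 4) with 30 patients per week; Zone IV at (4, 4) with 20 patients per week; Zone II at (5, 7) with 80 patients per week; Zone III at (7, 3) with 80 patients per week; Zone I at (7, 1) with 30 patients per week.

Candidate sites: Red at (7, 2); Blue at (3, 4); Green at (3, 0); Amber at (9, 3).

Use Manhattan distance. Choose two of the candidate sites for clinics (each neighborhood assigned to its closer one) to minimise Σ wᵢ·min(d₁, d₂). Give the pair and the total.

{Red, Blue}, total 590

Evaluate every pair (each demand assigned to the nearer of the two):
  {Red, Blue}: total = 590
  {Blue, Amber}: total = 760
  {Red, Green}: total = 890
  {Red, Amber}: total = 890
  {Blue, Green}: total = 1030
  {Green, Amber}: total = 1170
Best pair: {Red, Blue} with total 590.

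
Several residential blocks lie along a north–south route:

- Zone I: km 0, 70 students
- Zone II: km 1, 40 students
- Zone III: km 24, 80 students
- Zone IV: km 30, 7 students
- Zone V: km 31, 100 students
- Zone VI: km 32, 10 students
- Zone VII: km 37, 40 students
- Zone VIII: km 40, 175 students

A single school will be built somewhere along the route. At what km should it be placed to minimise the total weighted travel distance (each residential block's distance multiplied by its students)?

For a sum of weighted absolute distances on a line, the optimum is the weighted median (not the mean). Total weight W = 522; half-weight = 261.
Sort by position and accumulate weight:
  km 0 (Zone I, w=70) → cum 70
  km 1 (Zone II, w=40) → cum 110
  km 24 (Zone III, w=80) → cum 190
  km 30 (Zone IV, w=7) → cum 197
  km 31 (Zone V, w=100) → cum 297  ≥ 261 → median here
  km 32 (Zone VI, w=10) → cum 307
  km 37 (Zone VII, w=40) → cum 347
  km 40 (Zone VIII, w=175) → cum 522
Optimal location: km 31.

x = 31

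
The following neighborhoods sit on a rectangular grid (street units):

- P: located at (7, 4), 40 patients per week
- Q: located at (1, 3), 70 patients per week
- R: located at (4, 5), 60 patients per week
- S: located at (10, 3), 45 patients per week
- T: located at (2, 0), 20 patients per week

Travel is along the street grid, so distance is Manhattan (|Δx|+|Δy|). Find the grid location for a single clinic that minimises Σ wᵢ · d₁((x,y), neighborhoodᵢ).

Manhattan distance separates: Σwᵢ(|x−xᵢ|+|y−yᵢ|) = Σwᵢ|x−xᵢ| + Σwᵢ|y−yᵢ|, so x and y are optimised independently as 1-D weighted medians.
Total weight W = 235; half = 117.5.
x-coordinate, sorted with cumulative weight:
  x=1 (Q, w=70) cum 70
  x=2 (T, w=20) cum 90
  x=4 (R, w=60) cum 150  ← median
  x=7 (P, w=40) cum 190
  x=10 (S, w=45) cum 235
⇒ x* = 4
y-coordinate, sorted with cumulative weight:
  y=0 (T, w=20) cum 20
  y=3 (Q, w=70) cum 90
  y=3 (S, w=45) cum 135  ← median
  y=4 (P, w=40) cum 175
  y=5 (R, w=60) cum 235
⇒ y* = 3

(4, 3)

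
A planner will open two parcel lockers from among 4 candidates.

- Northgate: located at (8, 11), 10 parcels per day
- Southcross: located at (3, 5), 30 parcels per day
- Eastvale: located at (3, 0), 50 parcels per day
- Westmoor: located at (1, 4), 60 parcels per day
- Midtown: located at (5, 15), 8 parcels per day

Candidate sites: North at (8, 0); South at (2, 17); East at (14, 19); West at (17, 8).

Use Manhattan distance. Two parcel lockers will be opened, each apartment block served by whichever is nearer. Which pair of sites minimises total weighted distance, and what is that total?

{North, South}, total 1360

Evaluate every pair (each demand assigned to the nearer of the two):
  {North, South}: total = 1360
  {North, East}: total = 1424
  {North, West}: total = 1464
  {South, East}: total = 2290
  {South, West}: total = 2290
  {East, West}: total = 3034
Best pair: {North, South} with total 1360.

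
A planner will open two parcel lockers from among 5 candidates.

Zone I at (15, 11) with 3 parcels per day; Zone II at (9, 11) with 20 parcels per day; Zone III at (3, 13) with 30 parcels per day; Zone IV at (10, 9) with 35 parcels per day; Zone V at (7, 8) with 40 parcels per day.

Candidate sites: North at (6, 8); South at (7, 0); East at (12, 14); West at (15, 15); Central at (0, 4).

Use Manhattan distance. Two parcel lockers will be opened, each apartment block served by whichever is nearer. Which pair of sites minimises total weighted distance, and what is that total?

Evaluate every pair (each demand assigned to the nearer of the two):
  {North, West}: total = 587
  {North, East}: total = 593
  {North, South}: total = 611
  {North, Central}: total = 611
  {South, East}: total = 1003
  {East, West}: total = 1117
  {East, Central}: total = 1123
  {South, West}: total = 1337
  {West, Central}: total = 1397
  {South, Central}: total = 1417
Best pair: {North, West} with total 587.

{North, West}, total 587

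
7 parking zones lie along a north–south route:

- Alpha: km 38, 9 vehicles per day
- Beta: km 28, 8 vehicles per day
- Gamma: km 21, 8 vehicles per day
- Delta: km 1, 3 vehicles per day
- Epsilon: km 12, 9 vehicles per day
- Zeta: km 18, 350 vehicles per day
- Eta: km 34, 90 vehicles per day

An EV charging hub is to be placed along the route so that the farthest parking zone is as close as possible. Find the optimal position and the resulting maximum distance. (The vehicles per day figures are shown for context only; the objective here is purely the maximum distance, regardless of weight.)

location 19.5, max distance 18.5

The 1-center on a line is the midpoint of the two extreme points: leftmost at 1, rightmost at 38.
Optimal location = (1 + 38)/2 = 19.5; maximum distance = (38 − 1)/2 = 18.5.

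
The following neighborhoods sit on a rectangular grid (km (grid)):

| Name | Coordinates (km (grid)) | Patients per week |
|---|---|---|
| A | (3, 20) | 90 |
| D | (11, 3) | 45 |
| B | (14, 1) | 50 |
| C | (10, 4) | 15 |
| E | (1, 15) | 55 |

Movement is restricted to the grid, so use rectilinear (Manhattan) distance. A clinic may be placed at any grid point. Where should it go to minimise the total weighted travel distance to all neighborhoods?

Manhattan distance separates: Σwᵢ(|x−xᵢ|+|y−yᵢ|) = Σwᵢ|x−xᵢ| + Σwᵢ|y−yᵢ|, so x and y are optimised independently as 1-D weighted medians.
Total weight W = 255; half = 127.5.
x-coordinate, sorted with cumulative weight:
  x=1 (E, w=55) cum 55
  x=3 (A, w=90) cum 145  ← median
  x=10 (C, w=15) cum 160
  x=11 (D, w=45) cum 205
  x=14 (B, w=50) cum 255
⇒ x* = 3
y-coordinate, sorted with cumulative weight:
  y=1 (B, w=50) cum 50
  y=3 (D, w=45) cum 95
  y=4 (C, w=15) cum 110
  y=15 (E, w=55) cum 165  ← median
  y=20 (A, w=90) cum 255
⇒ y* = 15

(3, 15)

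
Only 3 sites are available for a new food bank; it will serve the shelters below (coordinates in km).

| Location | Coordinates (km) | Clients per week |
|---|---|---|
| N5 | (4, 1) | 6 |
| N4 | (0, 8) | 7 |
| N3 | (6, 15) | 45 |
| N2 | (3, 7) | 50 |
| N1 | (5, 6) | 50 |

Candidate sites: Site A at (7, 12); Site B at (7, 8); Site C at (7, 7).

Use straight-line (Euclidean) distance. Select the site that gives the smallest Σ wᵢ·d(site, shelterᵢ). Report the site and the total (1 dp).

Site B, total 760.5 km

Total weighted distance at each candidate:
  Site A (7, 12): total = 903.5
  Site B (7, 8): total = 760.5
  Site C (7, 7): total = 764.4
Minimum is at Site B with total 760.5 km.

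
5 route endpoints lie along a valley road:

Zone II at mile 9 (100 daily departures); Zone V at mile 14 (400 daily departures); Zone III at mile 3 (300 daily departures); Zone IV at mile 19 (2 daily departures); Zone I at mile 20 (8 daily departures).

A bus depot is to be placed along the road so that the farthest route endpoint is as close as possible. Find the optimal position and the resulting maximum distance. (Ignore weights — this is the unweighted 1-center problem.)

The 1-center on a line is the midpoint of the two extreme points: leftmost at 3, rightmost at 20.
Optimal location = (3 + 20)/2 = 11.5; maximum distance = (20 − 3)/2 = 8.5.

location 11.5, max distance 8.5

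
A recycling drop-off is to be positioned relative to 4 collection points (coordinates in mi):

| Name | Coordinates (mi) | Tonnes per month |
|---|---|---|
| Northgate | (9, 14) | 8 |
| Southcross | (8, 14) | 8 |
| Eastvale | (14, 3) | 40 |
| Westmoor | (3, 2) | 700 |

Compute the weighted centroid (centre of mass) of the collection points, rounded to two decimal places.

(3.70, 2.31)

The minimiser of Σwᵢ‖p−pᵢ‖² is the weighted centroid p* = (Σwᵢpᵢ)/(Σwᵢ).
Σwᵢ = 756.
Σwᵢxᵢ = 8·9 + 8·8 + 40·14 + 700·3 = 2796.
Σwᵢyᵢ = 8·14 + 8·14 + 40·3 + 700·2 = 1744.
x* = 2796/756 = 3.70, y* = 1744/756 = 2.31.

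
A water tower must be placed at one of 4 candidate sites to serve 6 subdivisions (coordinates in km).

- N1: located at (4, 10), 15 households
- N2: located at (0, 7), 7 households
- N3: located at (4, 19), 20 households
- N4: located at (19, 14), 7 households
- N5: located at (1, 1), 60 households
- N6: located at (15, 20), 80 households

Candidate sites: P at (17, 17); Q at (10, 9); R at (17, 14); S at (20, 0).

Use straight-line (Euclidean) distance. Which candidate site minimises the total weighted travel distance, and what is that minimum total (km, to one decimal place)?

Total weighted distance at each candidate:
  P (17, 17): total = 2293.9
  Q (10, 9): total = 2157.1
  R (17, 14): total = 2368.2
  S (20, 0): total = 3817.2
Minimum is at Q with total 2157.1 km.

Q, total 2157.1 km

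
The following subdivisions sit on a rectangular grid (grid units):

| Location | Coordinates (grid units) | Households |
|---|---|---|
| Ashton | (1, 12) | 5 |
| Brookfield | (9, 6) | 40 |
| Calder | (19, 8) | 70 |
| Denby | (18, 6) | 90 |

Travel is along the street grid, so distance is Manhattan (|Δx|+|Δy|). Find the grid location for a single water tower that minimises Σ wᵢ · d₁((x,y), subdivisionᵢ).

Manhattan distance separates: Σwᵢ(|x−xᵢ|+|y−yᵢ|) = Σwᵢ|x−xᵢ| + Σwᵢ|y−yᵢ|, so x and y are optimised independently as 1-D weighted medians.
Total weight W = 205; half = 102.5.
x-coordinate, sorted with cumulative weight:
  x=1 (Ashton, w=5) cum 5
  x=9 (Brookfield, w=40) cum 45
  x=18 (Denby, w=90) cum 135  ← median
  x=19 (Calder, w=70) cum 205
⇒ x* = 18
y-coordinate, sorted with cumulative weight:
  y=6 (Brookfield, w=40) cum 40
  y=6 (Denby, w=90) cum 130  ← median
  y=8 (Calder, w=70) cum 200
  y=12 (Ashton, w=5) cum 205
⇒ y* = 6

(18, 6)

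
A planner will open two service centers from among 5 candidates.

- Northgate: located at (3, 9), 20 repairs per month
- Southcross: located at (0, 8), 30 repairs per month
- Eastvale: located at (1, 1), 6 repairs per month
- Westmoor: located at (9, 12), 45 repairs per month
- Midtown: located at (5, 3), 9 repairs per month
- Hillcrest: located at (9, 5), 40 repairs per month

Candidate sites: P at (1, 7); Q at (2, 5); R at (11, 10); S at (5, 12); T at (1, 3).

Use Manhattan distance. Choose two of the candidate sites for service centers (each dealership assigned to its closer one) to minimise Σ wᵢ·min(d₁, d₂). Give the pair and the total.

{P, R}, total 708

Evaluate every pair (each demand assigned to the nearer of the two):
  {P, R}: total = 708
  {Q, R}: total = 785
  {Q, S}: total = 785
  {P, S}: total = 828
  {R, T}: total = 848
  {S, T}: total = 908
  {R, S}: total = 1001
  {P, Q}: total = 1080
  {P, T}: total = 1173
  {Q, T}: total = 1208
Best pair: {P, R} with total 708.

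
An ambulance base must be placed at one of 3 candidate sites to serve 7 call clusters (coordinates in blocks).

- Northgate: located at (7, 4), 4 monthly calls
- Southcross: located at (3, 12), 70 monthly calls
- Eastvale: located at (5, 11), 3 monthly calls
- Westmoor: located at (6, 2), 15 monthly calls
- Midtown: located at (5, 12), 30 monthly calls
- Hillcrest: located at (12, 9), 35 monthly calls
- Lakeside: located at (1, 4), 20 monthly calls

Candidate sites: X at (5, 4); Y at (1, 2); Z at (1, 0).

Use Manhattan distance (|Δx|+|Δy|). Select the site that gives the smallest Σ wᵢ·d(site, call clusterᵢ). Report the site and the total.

Total weighted distance at each candidate:
  X (5, 4): total = 1514
  Y (1, 2): total = 2076
  Z (1, 0): total = 2430
Minimum is at X with total 1514 blocks.

X, total 1514 blocks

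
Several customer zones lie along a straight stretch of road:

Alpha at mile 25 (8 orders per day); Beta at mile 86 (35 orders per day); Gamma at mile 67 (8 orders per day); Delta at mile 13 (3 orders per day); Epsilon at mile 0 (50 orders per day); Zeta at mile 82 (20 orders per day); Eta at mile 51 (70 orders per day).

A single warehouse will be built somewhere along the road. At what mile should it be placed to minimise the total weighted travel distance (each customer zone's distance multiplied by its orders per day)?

x = 51

For a sum of weighted absolute distances on a line, the optimum is the weighted median (not the mean). Total weight W = 194; half-weight = 97.
Sort by position and accumulate weight:
  mile 0 (Epsilon, w=50) → cum 50
  mile 13 (Delta, w=3) → cum 53
  mile 25 (Alpha, w=8) → cum 61
  mile 51 (Eta, w=70) → cum 131  ≥ 97 → median here
  mile 67 (Gamma, w=8) → cum 139
  mile 82 (Zeta, w=20) → cum 159
  mile 86 (Beta, w=35) → cum 194
Optimal location: mile 51.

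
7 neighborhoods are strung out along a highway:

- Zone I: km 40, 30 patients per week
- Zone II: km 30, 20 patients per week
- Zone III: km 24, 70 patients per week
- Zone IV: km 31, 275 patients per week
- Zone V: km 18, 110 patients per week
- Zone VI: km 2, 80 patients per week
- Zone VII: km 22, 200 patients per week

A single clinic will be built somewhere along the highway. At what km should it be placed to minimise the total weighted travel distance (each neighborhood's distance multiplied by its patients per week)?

x = 24

For a sum of weighted absolute distances on a line, the optimum is the weighted median (not the mean). Total weight W = 785; half-weight = 392.5.
Sort by position and accumulate weight:
  km 2 (Zone VI, w=80) → cum 80
  km 18 (Zone V, w=110) → cum 190
  km 22 (Zone VII, w=200) → cum 390
  km 24 (Zone III, w=70) → cum 460  ≥ 392.5 → median here
  km 30 (Zone II, w=20) → cum 480
  km 31 (Zone IV, w=275) → cum 755
  km 40 (Zone I, w=30) → cum 785
Optimal location: km 24.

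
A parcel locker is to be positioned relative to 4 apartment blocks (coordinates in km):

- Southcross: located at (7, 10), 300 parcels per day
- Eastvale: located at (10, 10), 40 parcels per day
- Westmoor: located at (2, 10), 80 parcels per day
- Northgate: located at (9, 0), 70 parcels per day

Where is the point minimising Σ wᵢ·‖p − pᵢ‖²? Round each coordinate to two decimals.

(6.71, 8.57)

The minimiser of Σwᵢ‖p−pᵢ‖² is the weighted centroid p* = (Σwᵢpᵢ)/(Σwᵢ).
Σwᵢ = 490.
Σwᵢxᵢ = 300·7 + 40·10 + 80·2 + 70·9 = 3290.
Σwᵢyᵢ = 300·10 + 40·10 + 80·10 + 70·0 = 4200.
x* = 3290/490 = 6.71, y* = 4200/490 = 8.57.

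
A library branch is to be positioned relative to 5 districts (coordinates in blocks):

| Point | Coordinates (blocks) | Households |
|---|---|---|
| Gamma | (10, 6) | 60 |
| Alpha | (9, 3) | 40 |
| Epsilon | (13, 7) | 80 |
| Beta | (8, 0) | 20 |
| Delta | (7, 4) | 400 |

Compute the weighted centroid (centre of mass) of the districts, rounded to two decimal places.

(8.27, 4.40)

The minimiser of Σwᵢ‖p−pᵢ‖² is the weighted centroid p* = (Σwᵢpᵢ)/(Σwᵢ).
Σwᵢ = 600.
Σwᵢxᵢ = 60·10 + 40·9 + 80·13 + 20·8 + 400·7 = 4960.
Σwᵢyᵢ = 60·6 + 40·3 + 80·7 + 20·0 + 400·4 = 2640.
x* = 4960/600 = 8.27, y* = 2640/600 = 4.40.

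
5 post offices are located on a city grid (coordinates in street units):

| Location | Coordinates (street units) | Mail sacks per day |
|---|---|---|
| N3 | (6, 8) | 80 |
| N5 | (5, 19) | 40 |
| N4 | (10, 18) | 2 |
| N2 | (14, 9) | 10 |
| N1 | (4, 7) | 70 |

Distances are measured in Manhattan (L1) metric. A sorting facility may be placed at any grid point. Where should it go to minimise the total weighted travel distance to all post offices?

Manhattan distance separates: Σwᵢ(|x−xᵢ|+|y−yᵢ|) = Σwᵢ|x−xᵢ| + Σwᵢ|y−yᵢ|, so x and y are optimised independently as 1-D weighted medians.
Total weight W = 202; half = 101.
x-coordinate, sorted with cumulative weight:
  x=4 (N1, w=70) cum 70
  x=5 (N5, w=40) cum 110  ← median
  x=6 (N3, w=80) cum 190
  x=10 (N4, w=2) cum 192
  x=14 (N2, w=10) cum 202
⇒ x* = 5
y-coordinate, sorted with cumulative weight:
  y=7 (N1, w=70) cum 70
  y=8 (N3, w=80) cum 150  ← median
  y=9 (N2, w=10) cum 160
  y=18 (N4, w=2) cum 162
  y=19 (N5, w=40) cum 202
⇒ y* = 8

(5, 8)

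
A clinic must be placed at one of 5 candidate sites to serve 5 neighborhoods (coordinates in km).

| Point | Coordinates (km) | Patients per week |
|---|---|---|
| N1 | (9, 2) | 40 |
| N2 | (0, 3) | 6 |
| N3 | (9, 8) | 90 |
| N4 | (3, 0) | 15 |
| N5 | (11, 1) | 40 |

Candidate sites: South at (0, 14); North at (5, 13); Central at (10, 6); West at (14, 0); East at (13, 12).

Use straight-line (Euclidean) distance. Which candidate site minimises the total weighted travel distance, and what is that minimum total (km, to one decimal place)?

Central, total 771.1 km

Total weighted distance at each candidate:
  South (0, 14): total = 2535.4
  North (5, 13): total = 1845.5
  Central (10, 6): total = 771.1
  West (14, 0): total = 1441.9
  East (13, 12): total = 1716.3
Minimum is at Central with total 771.1 km.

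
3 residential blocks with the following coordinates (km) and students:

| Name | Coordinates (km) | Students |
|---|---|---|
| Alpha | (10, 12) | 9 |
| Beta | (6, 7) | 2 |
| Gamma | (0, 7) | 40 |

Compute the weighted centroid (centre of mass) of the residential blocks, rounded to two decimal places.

The minimiser of Σwᵢ‖p−pᵢ‖² is the weighted centroid p* = (Σwᵢpᵢ)/(Σwᵢ).
Σwᵢ = 51.
Σwᵢxᵢ = 9·10 + 2·6 + 40·0 = 102.
Σwᵢyᵢ = 9·12 + 2·7 + 40·7 = 402.
x* = 102/51 = 2.00, y* = 402/51 = 7.88.

(2.00, 7.88)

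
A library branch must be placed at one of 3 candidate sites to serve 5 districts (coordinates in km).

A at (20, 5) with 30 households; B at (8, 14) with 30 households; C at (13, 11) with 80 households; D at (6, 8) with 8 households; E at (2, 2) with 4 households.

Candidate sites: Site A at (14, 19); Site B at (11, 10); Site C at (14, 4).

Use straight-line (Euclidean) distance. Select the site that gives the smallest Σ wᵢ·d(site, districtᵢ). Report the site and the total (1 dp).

Site B, total 729.0 km

Total weighted distance at each candidate:
  Site A (14, 19): total = 1528.3
  Site B (11, 10): total = 729.0
  Site C (14, 4): total = 1218.2
Minimum is at Site B with total 729.0 km.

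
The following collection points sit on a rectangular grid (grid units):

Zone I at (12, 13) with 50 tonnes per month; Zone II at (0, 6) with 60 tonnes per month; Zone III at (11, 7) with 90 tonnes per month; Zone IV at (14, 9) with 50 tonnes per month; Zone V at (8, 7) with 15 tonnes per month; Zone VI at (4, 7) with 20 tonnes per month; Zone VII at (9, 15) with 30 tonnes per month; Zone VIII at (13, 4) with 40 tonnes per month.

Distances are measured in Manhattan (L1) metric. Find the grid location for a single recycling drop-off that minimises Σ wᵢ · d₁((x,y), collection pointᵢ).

Manhattan distance separates: Σwᵢ(|x−xᵢ|+|y−yᵢ|) = Σwᵢ|x−xᵢ| + Σwᵢ|y−yᵢ|, so x and y are optimised independently as 1-D weighted medians.
Total weight W = 355; half = 177.5.
x-coordinate, sorted with cumulative weight:
  x=0 (Zone II, w=60) cum 60
  x=4 (Zone VI, w=20) cum 80
  x=8 (Zone V, w=15) cum 95
  x=9 (Zone VII, w=30) cum 125
  x=11 (Zone III, w=90) cum 215  ← median
  x=12 (Zone I, w=50) cum 265
  x=13 (Zone VIII, w=40) cum 305
  x=14 (Zone IV, w=50) cum 355
⇒ x* = 11
y-coordinate, sorted with cumulative weight:
  y=4 (Zone VIII, w=40) cum 40
  y=6 (Zone II, w=60) cum 100
  y=7 (Zone III, w=90) cum 190  ← median
  y=7 (Zone V, w=15) cum 205
  y=7 (Zone VI, w=20) cum 225
  y=9 (Zone IV, w=50) cum 275
  y=13 (Zone I, w=50) cum 325
  y=15 (Zone VII, w=30) cum 355
⇒ y* = 7

(11, 7)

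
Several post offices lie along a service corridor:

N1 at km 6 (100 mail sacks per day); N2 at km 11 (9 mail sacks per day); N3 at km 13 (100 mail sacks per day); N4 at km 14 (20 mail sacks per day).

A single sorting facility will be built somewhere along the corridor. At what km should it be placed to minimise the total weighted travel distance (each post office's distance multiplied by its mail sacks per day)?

x = 13

For a sum of weighted absolute distances on a line, the optimum is the weighted median (not the mean). Total weight W = 229; half-weight = 114.5.
Sort by position and accumulate weight:
  km 6 (N1, w=100) → cum 100
  km 11 (N2, w=9) → cum 109
  km 13 (N3, w=100) → cum 209  ≥ 114.5 → median here
  km 14 (N4, w=20) → cum 229
Optimal location: km 13.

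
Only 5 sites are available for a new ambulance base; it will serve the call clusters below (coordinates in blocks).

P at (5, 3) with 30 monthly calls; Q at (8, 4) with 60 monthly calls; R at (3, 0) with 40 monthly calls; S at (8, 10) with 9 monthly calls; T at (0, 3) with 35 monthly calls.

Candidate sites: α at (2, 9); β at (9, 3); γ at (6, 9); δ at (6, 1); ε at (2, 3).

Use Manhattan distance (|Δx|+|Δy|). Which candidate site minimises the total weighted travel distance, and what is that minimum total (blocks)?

ε, total 857 blocks

Total weighted distance at each candidate:
  α (2, 9): total = 1673
  β (9, 3): total = 987
  γ (6, 9): total = 1557
  δ (6, 1): total = 929
  ε (2, 3): total = 857
Minimum is at ε with total 857 blocks.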